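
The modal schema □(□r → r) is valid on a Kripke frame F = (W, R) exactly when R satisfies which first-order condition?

shift-reflexivity: ∀x ∀y (Rxy → Ryy)

Suppose □(□r→r) is valid. Take Rxy and set V(r)={w : Ryw}. Then at y, □r holds; since □(□r→r) at x, □r→r at y, so r at y, i.e. Ryy.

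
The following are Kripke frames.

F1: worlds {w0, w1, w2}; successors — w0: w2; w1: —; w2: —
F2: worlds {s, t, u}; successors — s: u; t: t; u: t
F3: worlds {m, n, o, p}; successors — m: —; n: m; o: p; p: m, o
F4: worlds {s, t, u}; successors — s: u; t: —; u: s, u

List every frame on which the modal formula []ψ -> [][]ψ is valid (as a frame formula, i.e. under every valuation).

The schema corresponds to transitivity: forall x forall y forall z (Rxy & Ryz -> Rxz).
F1: condition met.
F2: fails — Rsu and Rut but not Rst.
F3: fails — Rop and Rpm but not Rom.
F4: fails — Rsu and Rus but not Rss.
Valid on: F1.

F1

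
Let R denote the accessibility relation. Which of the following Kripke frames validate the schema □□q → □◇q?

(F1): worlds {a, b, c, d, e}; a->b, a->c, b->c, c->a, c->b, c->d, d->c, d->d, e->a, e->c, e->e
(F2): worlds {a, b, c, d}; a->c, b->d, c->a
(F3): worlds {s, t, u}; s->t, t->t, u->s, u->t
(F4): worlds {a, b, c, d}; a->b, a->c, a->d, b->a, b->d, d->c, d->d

(F1), (F3)

The schema corresponds to a generalized confluence (Geach) condition: ∀x ∀z (xRz → ∃w (xR²w ∧ zRw)).
(F1): holds.
(F2): fails — bRd but no w with bR²w and dRw.
(F3): holds.
(F4): fails — aRc but no w with aR²w and cRw.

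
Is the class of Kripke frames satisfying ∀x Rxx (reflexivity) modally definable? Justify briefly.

Yes: it is reflexivity, defined by the T schema □q → q.
Suppose □q→q is valid. At any x set V(q)={w : Rxw}. Then □q holds at x, so q holds at x, i.e. Rxx.

Yes, by □q → q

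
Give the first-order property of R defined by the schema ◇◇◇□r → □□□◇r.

∀x ∀y ∀z ((xR³y ∧ xR³z) → ∃w (yRw ∧ zRw))

This is a Sahlqvist (Geach-type) schema ◇^3□^1r → □^3◇^1r.
Minimal-valuation argument: fix x; take any y with xR^3y and any z with xR^3z. Set V(r) to the set of worlds R-reachable from y in exactly 1 step. Then □^1r holds at y, so the antecedent holds at x; validity forces ◇^1r at z, giving a w with zR^1w and yR^1w.
First-order correspondent: ∀x ∀y ∀z ((xR³y ∧ xR³z) → ∃w (yRw ∧ zRw)).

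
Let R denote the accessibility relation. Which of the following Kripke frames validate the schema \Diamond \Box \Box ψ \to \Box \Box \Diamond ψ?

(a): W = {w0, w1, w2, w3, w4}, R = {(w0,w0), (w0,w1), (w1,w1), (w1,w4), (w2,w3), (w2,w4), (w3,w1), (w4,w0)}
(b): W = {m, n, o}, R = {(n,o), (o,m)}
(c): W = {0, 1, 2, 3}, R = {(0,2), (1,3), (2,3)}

(a)

The schema corresponds to a generalized confluence (Geach) condition: \forall x \forall y \forall z ((xRy \wedge x R^2 z) \to \exists w (y R^2 w \wedge zRw)).
(a): satisfies the condition.
(b): fails — nRo, nR²m but no w with oR²w and mRw.
(c): fails — 0R2, 0R²3 but no w with 2R²w and 3Rw.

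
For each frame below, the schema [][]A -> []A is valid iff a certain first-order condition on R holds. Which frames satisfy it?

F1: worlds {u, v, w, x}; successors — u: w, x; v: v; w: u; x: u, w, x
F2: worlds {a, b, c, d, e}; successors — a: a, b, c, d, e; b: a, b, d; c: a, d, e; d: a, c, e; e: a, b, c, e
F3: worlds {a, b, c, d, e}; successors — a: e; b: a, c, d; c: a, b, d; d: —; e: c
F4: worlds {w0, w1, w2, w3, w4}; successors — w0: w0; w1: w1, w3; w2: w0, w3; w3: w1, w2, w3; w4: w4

Frame correspondent (Sahlqvist): forall x forall y (Rxy -> exists z (Rxz & Rzy)) — i.e. density.
F1: fails — Rwu but no z with Rwz and Rzu.
F2: condition met.
F3: fails — Rbc but no z with Rbz and Rzc.
F4: condition met.

F2, F4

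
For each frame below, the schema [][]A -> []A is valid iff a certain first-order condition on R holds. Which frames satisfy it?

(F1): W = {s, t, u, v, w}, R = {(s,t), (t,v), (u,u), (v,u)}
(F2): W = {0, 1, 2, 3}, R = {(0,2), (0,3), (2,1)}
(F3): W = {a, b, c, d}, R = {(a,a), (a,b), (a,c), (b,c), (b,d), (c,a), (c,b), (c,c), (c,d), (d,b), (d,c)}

This is the axiom for density; its first-order frame correspondent is forall x forall y (Rxy -> exists z (Rxz & Rzy)).
(F1): fails — Rtv but no z with Rtz and Rzv.
(F2): fails — R21 but no z with R2z and Rz1.
(F3): holds.

(F3)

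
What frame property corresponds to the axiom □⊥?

Emptiness of R

□⊥ is valid iff no world has any successor (otherwise □⊥ fails at any world with one).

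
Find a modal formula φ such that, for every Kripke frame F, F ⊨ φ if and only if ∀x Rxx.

A defining formula is □r → r (the T axiom).

□r → r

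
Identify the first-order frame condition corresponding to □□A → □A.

Suppose □□A→□A is valid. Take Rxy and set V(A)={w : xR²w}. Then □□A at x, so □A at x, so A at y, i.e. ∃z(Rxz∧Rzy).
Conversely, on a frame with density the schema holds at every world under every valuation.
So the correspondent is density.

Density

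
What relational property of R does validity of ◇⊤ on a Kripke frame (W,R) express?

Seriality

◇⊤ holds at w iff w has a successor, so frame-validity of ◇⊤ is exactly seriality. Equivalently via □φ → ◇φ:
Suppose □φ→◇φ is valid. At any x set V(φ)=W. Then □φ at x, so ◇φ at x, so x has a successor.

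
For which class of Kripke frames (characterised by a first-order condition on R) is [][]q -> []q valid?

density: forall x forall y (Rxy -> exists z (Rxz & Rzy))

Suppose □□q→□q is valid. Take Rxy and set V(q)={w : xR²w}. Then □□q at x, so □q at x, so q at y, i.e. ∃z(Rxz∧Rzy).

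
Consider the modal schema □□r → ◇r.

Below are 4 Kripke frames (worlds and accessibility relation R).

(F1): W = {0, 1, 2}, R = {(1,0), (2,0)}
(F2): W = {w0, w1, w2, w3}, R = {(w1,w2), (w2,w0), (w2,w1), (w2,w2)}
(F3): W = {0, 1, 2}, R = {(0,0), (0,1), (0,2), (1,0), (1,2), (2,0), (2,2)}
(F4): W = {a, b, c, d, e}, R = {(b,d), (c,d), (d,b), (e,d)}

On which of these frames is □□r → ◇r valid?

This is the axiom for a generalized confluence (Geach) condition; its first-order frame correspondent is ∀x ∃w (xR²w ∧ xRw).
(F1): fails — at 0 but no w with 0R²w and 0Rw.
(F2): fails — at w0 but no w with w0R²w and w0Rw.
(F3): ✓.
(F4): fails — at a but no w with aR²w and aRw.

(F3)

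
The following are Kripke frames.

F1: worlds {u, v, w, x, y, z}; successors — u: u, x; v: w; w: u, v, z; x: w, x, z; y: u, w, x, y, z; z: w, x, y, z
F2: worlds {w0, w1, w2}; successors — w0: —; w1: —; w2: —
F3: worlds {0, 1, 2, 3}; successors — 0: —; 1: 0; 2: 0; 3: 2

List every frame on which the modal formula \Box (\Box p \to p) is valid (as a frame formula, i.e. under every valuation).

F2

This is the axiom for shift-reflexivity; its first-order frame correspondent is \forall x \forall y (Rxy \to Ryy).
F1: fails — Rxw but not Rww.
F2: holds.
F3: fails — R10 but not R00.
Valid on: F2.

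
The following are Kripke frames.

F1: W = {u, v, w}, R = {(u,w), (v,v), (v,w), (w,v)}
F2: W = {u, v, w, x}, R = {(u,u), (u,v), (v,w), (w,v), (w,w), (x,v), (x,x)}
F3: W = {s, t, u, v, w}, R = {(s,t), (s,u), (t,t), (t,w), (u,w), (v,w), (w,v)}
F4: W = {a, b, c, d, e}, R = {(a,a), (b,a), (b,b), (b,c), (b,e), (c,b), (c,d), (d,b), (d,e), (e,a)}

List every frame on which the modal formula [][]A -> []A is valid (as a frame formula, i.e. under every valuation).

Frame correspondent (Sahlqvist): forall x forall y (Rxy -> exists z (Rxz & Rzy)) — i.e. density.
F1: fails — Ruw but no z with Ruz and Rzw.
F2: satisfies the condition.
F3: fails — Ruw but no z with Ruz and Rzw.
F4: fails — Rcd but no z with Rcz and Rzd.
Valid on: F2.

F2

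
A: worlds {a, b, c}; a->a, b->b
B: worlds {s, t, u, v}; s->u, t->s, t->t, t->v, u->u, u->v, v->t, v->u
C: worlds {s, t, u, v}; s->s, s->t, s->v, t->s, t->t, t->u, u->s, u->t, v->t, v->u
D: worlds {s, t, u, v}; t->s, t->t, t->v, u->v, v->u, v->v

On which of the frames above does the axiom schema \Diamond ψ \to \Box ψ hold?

This is the axiom for partial functionality; its first-order frame correspondent is \forall x \forall y \forall z (Rxy \wedge Rxz \to y = z).
A: holds.
B: fails — t sees both s and t.
C: fails — s sees both s and t.
D: fails — t sees both s and t.

A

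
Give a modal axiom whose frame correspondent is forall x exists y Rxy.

□p → ◇p

A defining formula is □p → ◇p (the D axiom).
Suppose □p→◇p is valid. At any x set V(p)=W. Then □p at x, so ◇p at x, so x has a successor.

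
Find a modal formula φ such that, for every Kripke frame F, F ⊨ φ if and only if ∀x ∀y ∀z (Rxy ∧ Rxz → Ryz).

This is the Euclidean property; the standard corresponding axiom is 5: ◇ψ → □◇ψ.

◇ψ → □◇ψ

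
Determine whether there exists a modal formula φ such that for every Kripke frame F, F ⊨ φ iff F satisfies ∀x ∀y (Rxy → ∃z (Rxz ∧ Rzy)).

Yes, by □□p → □p

This is a Sahlqvist condition; the C4 axiom □□p → □p defines it.
Suppose □□p→□p is valid. Take Rxy and set V(p)={w : xR²w}. Then □□p at x, so □p at x, so p at y, i.e. ∃z(Rxz∧Rzy).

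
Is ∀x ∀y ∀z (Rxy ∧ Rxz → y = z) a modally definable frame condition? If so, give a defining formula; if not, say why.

Definable; ◇r → □r defines it

This is a Sahlqvist condition; the CD axiom ◇r → □r defines it.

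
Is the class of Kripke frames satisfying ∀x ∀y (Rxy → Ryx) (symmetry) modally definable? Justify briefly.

The condition is symmetry. A defining modal formula is r → □◇r.
Suppose r→□◇r is valid. Take Rxy and set V(r)={x}. Then r at x, so □◇r at x, so ◇r at y, so some z with Ryz has r; z=x, i.e. Ryx.

Definable; r → □◇r defines it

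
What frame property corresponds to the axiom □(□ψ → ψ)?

Shift-reflexivity

Suppose □(□ψ→ψ) is valid. Take Rxy and set V(ψ)={w : Ryw}. Then at y, □ψ holds; since □(□ψ→ψ) at x, □ψ→ψ at y, so ψ at y, i.e. Ryy.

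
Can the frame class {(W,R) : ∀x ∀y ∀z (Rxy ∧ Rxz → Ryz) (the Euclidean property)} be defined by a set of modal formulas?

Yes, by ◇q → □◇q

Yes: it is the Euclidean property, defined by the 5 schema ◇q → □◇q.
Suppose ◇q→□◇q is valid. Take Rxy, Rxz and set V(q)={y}. Then ◇q at x, so □◇q at x, so ◇q at z, so some w with Rzw has q; w=y, i.e. Rzy. By symmetry of the argument, Ryz.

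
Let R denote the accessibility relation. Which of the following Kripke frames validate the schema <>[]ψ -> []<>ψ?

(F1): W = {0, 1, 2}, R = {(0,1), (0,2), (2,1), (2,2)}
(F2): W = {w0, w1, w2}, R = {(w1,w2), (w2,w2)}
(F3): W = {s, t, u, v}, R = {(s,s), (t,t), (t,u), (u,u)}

(F2), (F3)

The schema corresponds to convergence: forall x forall y forall z (Rxy & Rxz -> exists w (Ryw & Rzw)).
(F1): fails — R01 and R01 but 1 and 1 have no common successor.
(F2): condition met.
(F3): condition met.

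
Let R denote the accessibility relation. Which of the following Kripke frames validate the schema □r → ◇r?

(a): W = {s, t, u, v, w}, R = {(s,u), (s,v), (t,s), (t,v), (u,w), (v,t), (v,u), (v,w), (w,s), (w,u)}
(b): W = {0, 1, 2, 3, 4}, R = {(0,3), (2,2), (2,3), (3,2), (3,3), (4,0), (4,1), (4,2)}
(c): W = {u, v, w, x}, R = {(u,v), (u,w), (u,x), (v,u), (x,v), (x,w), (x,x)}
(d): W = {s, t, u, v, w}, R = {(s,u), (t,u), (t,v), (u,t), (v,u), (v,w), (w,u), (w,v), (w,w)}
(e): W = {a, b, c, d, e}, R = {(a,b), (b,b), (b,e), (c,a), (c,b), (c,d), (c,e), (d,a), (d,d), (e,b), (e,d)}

Frame correspondent (Sahlqvist): ∀x ∃y Rxy — i.e. seriality.
(a): satisfies the condition.
(b): fails — world 1 has no successor.
(c): fails — world w has no successor.
(d): satisfies the condition.
(e): satisfies the condition.

(a), (d), (e)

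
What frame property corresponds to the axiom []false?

emptiness of R: forall x forall y ~Rxy

□⊥ is valid iff no world has any successor (otherwise □⊥ fails at any world with one).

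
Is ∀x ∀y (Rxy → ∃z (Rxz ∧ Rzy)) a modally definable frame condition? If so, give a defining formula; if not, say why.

Yes, by □□r → □r

The condition is density. A defining modal formula is □□r → □r.
Suppose □□r→□r is valid. Take Rxy and set V(r)={w : xR²w}. Then □□r at x, so □r at x, so r at y, i.e. ∃z(Rxz∧Rzy).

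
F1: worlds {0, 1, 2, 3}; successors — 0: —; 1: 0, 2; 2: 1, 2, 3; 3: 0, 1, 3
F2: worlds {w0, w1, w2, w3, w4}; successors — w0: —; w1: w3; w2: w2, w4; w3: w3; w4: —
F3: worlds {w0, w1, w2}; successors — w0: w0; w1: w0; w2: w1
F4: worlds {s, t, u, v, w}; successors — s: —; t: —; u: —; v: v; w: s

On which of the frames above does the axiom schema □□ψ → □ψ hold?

This is the axiom for density; its first-order frame correspondent is ∀x ∀y (Rxy → ∃z (Rxz ∧ Rzy)).
F1: fails — R10 but no z with R1z and Rz0.
F2: satisfies the condition.
F3: fails — Rw2w1 but no z with Rw2z and Rzw1.
F4: fails — Rws but no z with Rwz and Rzs.

F2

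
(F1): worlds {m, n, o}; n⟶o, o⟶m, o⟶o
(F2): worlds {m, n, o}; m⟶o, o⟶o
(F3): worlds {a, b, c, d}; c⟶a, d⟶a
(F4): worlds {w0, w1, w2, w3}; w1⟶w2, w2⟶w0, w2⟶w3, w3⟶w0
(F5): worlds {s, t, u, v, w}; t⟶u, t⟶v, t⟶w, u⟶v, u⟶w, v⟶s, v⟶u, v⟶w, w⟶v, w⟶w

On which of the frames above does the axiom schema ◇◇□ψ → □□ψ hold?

Frame correspondent (Sahlqvist): ∀x ∀y ∀z ((xR²y ∧ xR²z) → ∃w (yRw ∧ z = w)) — i.e. a generalized confluence (Geach) condition.
(F1): fails — nR²m, nR²m but no w with mRw and m=w.
(F2): ✓.
(F3): ✓.
(F4): fails — w1R²w0, w1R²w0 but no w with w0Rw and w0=w.
(F5): fails — tR²s, tR²s but no w* with sRw* and s=w*.
Valid on: (F2), (F3).

(F2), (F3)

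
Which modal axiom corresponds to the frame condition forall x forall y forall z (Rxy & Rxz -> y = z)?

◇s → □s

A defining formula is ◇s → □s (the CD axiom).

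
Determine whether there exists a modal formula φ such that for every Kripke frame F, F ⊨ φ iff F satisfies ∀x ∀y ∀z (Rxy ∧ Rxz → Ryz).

The condition is the Euclidean property. A defining modal formula is ◇q → □◇q.
Suppose ◇q→□◇q is valid. Take Rxy, Rxz and set V(q)={y}. Then ◇q at x, so □◇q at x, so ◇q at z, so some w with Rzw has q; w=y, i.e. Rzy. By symmetry of the argument, Ryz.

Yes — defined by ◇q → □◇q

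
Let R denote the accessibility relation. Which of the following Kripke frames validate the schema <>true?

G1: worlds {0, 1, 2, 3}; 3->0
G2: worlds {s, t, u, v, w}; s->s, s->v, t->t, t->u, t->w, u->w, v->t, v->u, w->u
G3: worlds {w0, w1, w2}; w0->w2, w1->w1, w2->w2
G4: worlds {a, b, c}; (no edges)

G2, G3

Frame correspondent (Sahlqvist): forall x exists y Rxy — i.e. seriality.
G1: fails — world 0 has no successor.
G2: satisfies the condition.
G3: satisfies the condition.
G4: fails — world a has no successor.
Valid on: G2, G3.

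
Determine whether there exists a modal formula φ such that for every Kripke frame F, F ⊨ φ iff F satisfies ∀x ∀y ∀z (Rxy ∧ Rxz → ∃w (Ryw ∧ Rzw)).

Yes — defined by ◇□r → □◇r

Yes: it is convergence, defined by the .2 schema ◇□r → □◇r.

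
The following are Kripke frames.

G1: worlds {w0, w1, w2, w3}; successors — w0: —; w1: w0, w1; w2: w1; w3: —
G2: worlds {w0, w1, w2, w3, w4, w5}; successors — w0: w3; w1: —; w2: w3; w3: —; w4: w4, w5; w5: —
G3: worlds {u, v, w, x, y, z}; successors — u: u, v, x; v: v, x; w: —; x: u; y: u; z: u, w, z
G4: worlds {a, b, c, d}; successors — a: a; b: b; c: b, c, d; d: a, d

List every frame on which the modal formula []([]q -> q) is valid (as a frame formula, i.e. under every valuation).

This is the axiom for shift-reflexivity; its first-order frame correspondent is forall x forall y (Rxy -> Ryy).
G1: fails — Rw1w0 but not Rw0w0.
G2: fails — Rw0w3 but not Rw3w3.
G3: fails — Rzw but not Rww.
G4: holds.
Valid on: G4.

G4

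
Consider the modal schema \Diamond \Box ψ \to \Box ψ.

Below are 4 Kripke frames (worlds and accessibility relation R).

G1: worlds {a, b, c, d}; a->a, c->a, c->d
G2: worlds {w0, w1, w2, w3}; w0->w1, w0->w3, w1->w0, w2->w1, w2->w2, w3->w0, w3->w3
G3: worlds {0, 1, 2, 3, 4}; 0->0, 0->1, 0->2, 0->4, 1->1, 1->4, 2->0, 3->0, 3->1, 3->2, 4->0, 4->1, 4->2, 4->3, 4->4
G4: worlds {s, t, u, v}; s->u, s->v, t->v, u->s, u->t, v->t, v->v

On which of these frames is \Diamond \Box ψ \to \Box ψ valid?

none

This is the axiom for the Euclidean property; its first-order frame correspondent is \forall x \forall y \forall z (Rxy \wedge Rxz \to Ryz).
G1: fails — Rca and Rcd but not Rad.
G2: fails — Rw0w1 and Rw0w1 but not Rw1w1.
G3: fails — R02 and R02 but not R22.
G4: fails — Rsv and Rsu but not Rvu.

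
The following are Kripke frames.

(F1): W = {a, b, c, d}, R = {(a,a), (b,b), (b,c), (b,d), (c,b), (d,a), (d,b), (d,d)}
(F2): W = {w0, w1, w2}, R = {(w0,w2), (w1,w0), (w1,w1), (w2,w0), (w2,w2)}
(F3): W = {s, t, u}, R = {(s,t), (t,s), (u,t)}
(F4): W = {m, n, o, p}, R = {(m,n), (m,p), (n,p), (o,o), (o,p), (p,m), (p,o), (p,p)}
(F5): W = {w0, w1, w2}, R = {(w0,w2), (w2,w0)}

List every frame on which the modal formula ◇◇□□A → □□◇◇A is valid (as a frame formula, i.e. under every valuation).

The schema corresponds to a generalized confluence (Geach) condition: ∀x ∀y ∀z ((xR²y ∧ xR²z) → ∃w (yR²w ∧ zR²w)).
(F1): fails — bR²a, bR²c but no w with aR²w and cR²w.
(F2): ✓.
(F3): ✓.
(F4): ✓.
(F5): ✓.

(F2), (F3), (F4), (F5)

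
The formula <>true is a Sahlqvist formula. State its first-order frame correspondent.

◇⊤ holds at w iff w has a successor, so frame-validity of ◇⊤ is exactly seriality. Equivalently via □ψ → ◇ψ:
Suppose □ψ→◇ψ is valid. At any x set V(ψ)=W. Then □ψ at x, so ◇ψ at x, so x has a successor.
Conversely, any frame satisfying forall x exists y Rxy validates the schema.
So the correspondent is seriality.

Seriality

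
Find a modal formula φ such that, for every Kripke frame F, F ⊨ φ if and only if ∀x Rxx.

This is reflexivity; the standard corresponding axiom is T: □ψ → ψ.
Suppose □ψ→ψ is valid. At any x set V(ψ)={w : Rxw}. Then □ψ holds at x, so ψ holds at x, i.e. Rxx.

□ψ → ψ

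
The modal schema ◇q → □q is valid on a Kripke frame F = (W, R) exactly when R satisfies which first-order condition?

Suppose ◇q→□q is valid. Take Rxy, Rxz and set V(q)={y}. Then ◇q at x, so □q at x, so q at z, i.e. z=y.
The converse is a direct semantic check.
So the correspondent is partial functionality.

partial functionality: ∀x ∀y ∀z (Rxy ∧ Rxz → y = z)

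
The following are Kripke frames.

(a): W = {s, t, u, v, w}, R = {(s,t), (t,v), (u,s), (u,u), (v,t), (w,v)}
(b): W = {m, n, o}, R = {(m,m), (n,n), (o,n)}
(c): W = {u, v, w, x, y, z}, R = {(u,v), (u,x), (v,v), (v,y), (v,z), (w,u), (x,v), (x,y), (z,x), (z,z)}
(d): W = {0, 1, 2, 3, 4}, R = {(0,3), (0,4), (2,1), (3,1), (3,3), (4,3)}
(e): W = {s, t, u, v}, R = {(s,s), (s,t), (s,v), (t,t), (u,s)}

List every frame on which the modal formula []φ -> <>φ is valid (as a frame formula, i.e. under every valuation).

(a), (b)

This is the axiom for seriality; its first-order frame correspondent is forall x exists y Rxy.
(a): satisfies the condition.
(b): satisfies the condition.
(c): fails — world y has no successor.
(d): fails — world 1 has no successor.
(e): fails — world v has no successor.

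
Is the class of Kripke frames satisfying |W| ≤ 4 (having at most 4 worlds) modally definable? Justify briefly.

No — not modally definable

Modal frame validity is preserved under disjoint unions.
Any modal formula valid on each of 5 disjoint one-world frames is valid on their disjoint union (validity is preserved under disjoint unions). Each one-world frame has |W|=1≤4, but the union has |W|=5.
Hence having at most 4 worlds is not modally definable.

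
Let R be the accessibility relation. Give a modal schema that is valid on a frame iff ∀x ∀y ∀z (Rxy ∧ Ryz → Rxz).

□s → □□s

This is transitivity; the standard corresponding axiom is 4: □s → □□s.
Suppose □s→□□s is valid. Take Rxy, Ryz and set V(s)={w : Rxw}. Then □s at x, so □□s at x, so □s at y, so s at z, i.e. Rxz.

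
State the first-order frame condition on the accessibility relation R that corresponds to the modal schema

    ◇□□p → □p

This is a Sahlqvist (Geach-type) schema ◇^1□^2p → □^1◇^0p.
First-order correspondent: ∀x ∀y ∀z ((xRy ∧ xRz) → ∃w (yR²w ∧ z = w)).

∀x ∀y ∀z ((xRy ∧ xRz) → ∃w (yR²w ∧ z = w))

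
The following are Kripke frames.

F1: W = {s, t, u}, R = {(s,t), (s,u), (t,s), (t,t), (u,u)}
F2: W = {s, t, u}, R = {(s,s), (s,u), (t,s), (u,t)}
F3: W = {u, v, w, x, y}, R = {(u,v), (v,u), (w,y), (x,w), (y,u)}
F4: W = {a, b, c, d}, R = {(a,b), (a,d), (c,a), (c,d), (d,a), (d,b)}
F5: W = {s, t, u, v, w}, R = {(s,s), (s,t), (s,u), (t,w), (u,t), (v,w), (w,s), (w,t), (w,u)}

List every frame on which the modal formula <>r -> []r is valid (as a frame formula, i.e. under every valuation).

This is the axiom for partial functionality; its first-order frame correspondent is forall x forall y forall z (Rxy & Rxz -> y = z).
F1: fails — s sees both t and u.
F2: fails — s sees both s and u.
F3: holds.
F4: fails — a sees both b and d.
F5: fails — s sees both s and t.
Valid on: F3.

F3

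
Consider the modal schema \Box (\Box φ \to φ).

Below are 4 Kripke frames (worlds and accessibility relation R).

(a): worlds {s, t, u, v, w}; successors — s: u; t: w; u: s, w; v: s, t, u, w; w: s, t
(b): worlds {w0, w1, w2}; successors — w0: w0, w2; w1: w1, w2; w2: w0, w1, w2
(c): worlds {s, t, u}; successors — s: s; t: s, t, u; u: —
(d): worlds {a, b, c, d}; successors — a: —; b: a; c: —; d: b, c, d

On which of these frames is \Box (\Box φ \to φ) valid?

(b)

The schema corresponds to shift-reflexivity: \forall x \forall y (Rxy \to Ryy).
(a): fails — Rwt but not Rtt.
(b): condition met.
(c): fails — Rtu but not Ruu.
(d): fails — Rdb but not Rbb.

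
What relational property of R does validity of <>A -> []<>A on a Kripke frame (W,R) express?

The Euclidean property

This schema is the 5 axiom.
It corresponds to the Euclidean property: forall x forall y forall z (Rxy & Rxz -> Ryz).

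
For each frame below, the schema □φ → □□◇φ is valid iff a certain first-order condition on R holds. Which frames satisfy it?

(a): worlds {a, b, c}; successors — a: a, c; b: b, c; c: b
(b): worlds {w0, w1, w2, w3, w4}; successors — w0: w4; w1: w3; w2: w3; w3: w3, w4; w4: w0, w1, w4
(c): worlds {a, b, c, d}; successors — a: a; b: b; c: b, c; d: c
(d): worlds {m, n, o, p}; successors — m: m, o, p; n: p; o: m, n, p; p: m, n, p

(d)

This is the axiom for a generalized confluence (Geach) condition; its first-order frame correspondent is ∀x ∀z (xR²z → ∃w (xRw ∧ zRw)).
(a): fails — aR²c but no w with aRw and cRw.
(b): fails — w0R²w1 but no w with w0Rw and w1Rw.
(c): fails — dR²b but no w with dRw and bRw.
(d): satisfies the condition.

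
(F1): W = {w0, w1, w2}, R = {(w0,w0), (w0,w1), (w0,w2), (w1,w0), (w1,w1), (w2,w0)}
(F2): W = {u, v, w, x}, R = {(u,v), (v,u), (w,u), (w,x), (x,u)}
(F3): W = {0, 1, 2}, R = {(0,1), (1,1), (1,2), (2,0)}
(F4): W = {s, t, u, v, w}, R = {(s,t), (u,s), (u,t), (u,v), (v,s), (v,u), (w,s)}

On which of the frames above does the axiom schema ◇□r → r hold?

(F1)

The schema corresponds to symmetry: ∀x ∀y (Rxy → Ryx).
(F1): condition met.
(F2): fails — Rwu but not Ruw.
(F3): fails — R12 but not R21.
(F4): fails — Rut but not Rtu.
Valid on: (F1).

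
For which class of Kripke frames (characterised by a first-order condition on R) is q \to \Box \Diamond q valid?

symmetry

This schema is the B axiom.
It corresponds to symmetry: \forall x \forall y (Rxy \to Ryx).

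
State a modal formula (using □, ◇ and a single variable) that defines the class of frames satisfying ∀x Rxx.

A defining formula is □r → r (the T axiom).
Suppose □r→r is valid. At any x set V(r)={w : Rxw}. Then □r holds at x, so r holds at x, i.e. Rxx.

□r → r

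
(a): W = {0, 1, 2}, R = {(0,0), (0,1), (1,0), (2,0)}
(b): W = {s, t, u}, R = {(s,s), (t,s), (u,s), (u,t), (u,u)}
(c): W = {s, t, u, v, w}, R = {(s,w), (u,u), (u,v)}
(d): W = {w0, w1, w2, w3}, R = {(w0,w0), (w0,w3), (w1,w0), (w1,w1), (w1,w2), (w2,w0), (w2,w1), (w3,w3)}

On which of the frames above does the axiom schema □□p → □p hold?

Frame correspondent (Sahlqvist): ∀x ∀y (Rxy → ∃z (Rxz ∧ Rzy)) — i.e. density.
(a): condition met.
(b): condition met.
(c): fails — Rsw but no z with Rsz and Rzw.
(d): condition met.

(a), (b), (d)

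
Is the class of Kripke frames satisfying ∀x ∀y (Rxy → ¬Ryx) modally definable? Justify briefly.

Any modally definable frame class is closed under surjective bounded morphisms.
The 3-cycle (worlds s,t,u with s→t→u→s) is asymmetric. Mapping every world to a single reflexive point • is a surjective bounded morphism, and the reflexive point is not asymmetric (R•• but asymmetry requires ¬R••).
So the class is not modally definable.

Not definable by any modal formula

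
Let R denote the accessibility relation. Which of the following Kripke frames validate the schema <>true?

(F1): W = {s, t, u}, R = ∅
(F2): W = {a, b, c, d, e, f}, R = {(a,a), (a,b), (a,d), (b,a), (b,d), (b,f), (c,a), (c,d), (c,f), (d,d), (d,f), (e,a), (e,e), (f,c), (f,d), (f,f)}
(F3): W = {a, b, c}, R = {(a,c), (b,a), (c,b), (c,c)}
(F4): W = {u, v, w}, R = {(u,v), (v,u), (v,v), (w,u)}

Frame correspondent (Sahlqvist): forall x exists y Rxy — i.e. seriality.
(F1): fails — world s has no successor.
(F2): condition met.
(F3): condition met.
(F4): condition met.
Valid on: (F2), (F3), (F4).

(F2), (F3), (F4)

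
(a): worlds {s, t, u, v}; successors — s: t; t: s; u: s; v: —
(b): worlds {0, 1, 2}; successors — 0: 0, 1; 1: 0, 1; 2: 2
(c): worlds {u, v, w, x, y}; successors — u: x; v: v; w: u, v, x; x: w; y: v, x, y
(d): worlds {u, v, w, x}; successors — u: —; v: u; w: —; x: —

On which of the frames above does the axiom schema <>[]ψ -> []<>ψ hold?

(a), (b)

This is the axiom for convergence; its first-order frame correspondent is forall x forall y forall z (Rxy & Rxz -> exists w (Ryw & Rzw)).
(a): holds.
(b): holds.
(c): fails — Rwu and Rwx but u and x have no common successor.
(d): fails — Rvu and Rvu but u and u have no common successor.
Valid on: (a), (b).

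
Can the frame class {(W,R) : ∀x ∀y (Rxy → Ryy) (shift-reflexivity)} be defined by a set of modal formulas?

Yes, by □(□r → r)

Yes: it is shift-reflexivity, defined by the T□ schema □(□r → r).
Suppose □(□r→r) is valid. Take Rxy and set V(r)={w : Ryw}. Then at y, □r holds; since □(□r→r) at x, □r→r at y, so r at y, i.e. Ryy.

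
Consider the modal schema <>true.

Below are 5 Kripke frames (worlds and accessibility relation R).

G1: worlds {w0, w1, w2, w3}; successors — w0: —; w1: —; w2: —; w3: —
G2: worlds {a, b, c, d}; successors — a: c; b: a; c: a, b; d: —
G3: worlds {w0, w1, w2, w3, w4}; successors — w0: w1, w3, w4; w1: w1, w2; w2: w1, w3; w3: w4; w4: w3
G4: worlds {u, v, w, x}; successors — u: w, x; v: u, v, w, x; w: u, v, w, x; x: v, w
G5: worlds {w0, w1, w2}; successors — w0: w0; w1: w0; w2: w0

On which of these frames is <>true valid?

This is the axiom for seriality; its first-order frame correspondent is forall x exists y Rxy.
G1: fails — world w0 has no successor.
G2: fails — world d has no successor.
G3: condition met.
G4: condition met.
G5: condition met.
Valid on: G3, G4, G5.

G3, G4, G5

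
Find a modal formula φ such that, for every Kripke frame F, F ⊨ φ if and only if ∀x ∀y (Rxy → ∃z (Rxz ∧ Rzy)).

□□ψ → □ψ

This is density; the standard corresponding axiom is C4: □□ψ → □ψ.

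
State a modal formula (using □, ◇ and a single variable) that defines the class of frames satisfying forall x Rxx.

□s → s

This is reflexivity; the standard corresponding axiom is T: □s → s.
Suppose □s→s is valid. At any x set V(s)={w : Rxw}. Then □s holds at x, so s holds at x, i.e. Rxx.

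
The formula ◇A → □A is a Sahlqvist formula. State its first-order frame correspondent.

Suppose ◇A→□A is valid. Take Rxy, Rxz and set V(A)={y}. Then ◇A at x, so □A at x, so A at z, i.e. z=y.

Partial functionality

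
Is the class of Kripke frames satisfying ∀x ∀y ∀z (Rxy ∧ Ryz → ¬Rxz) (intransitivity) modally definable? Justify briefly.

Not definable by any modal formula

If a class were modally definable it would be closed under surjective bounded morphisms (Goldblatt–Thomason).
The 3-cycle (worlds w0,w1,w2 with w0→w1→w2→w0) is intransitive. Mapping every world to a single reflexive point • is a surjective bounded morphism; the reflexive point is not intransitive (R••∧R•• but R••).
So no modal formula (or set of formulas) defines exactly the intransitive frames.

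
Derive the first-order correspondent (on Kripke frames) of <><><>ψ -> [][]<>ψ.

This is a Sahlqvist (Geach-type) schema ◇^3□^0ψ → □^2◇^1ψ.
First-order correspondent: forall x forall y forall z ((x R^3 y & x R^2 z) -> exists w (y = w & zRw)).

forall x forall y forall z ((x R^3 y & x R^2 z) -> exists w (y = w & zRw))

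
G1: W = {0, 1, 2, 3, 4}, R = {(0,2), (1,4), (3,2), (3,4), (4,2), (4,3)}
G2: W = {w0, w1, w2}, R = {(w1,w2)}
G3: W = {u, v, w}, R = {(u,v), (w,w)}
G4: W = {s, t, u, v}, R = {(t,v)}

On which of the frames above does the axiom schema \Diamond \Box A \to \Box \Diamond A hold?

The schema corresponds to convergence: \forall x \forall y \forall z (Rxy \wedge Rxz \to \exists w (Ryw \wedge Rzw)).
G1: fails — R02 and R02 but 2 and 2 have no common successor.
G2: fails — Rw1w2 and Rw1w2 but w2 and w2 have no common successor.
G3: fails — Ruv and Ruv but v and v have no common successor.
G4: fails — Rtv and Rtv but v and v have no common successor.

none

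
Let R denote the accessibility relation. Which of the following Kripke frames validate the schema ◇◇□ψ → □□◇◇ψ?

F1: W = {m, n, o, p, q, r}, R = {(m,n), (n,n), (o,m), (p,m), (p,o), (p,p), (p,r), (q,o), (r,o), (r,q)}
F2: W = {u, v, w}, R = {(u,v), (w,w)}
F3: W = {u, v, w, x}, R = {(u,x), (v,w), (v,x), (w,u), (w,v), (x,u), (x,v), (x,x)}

F2

This is the axiom for a generalized confluence (Geach) condition; its first-order frame correspondent is ∀x ∀y ∀z ((xR²y ∧ xR²z) → ∃w (yRw ∧ zR²w)).
F1: fails — pR²m, pR²q but no w with mRw and qR²w.
F2: holds.
F3: fails — wR²w, wR²w but no t with wRt and wR²t.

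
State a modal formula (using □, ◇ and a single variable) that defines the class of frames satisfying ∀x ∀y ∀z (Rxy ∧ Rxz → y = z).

The condition is partial functionality. The CD schema ◇r → □r defines it.
Suppose ◇r→□r is valid. Take Rxy, Rxz and set V(r)={y}. Then ◇r at x, so □r at x, so r at z, i.e. z=y.

◇r → □r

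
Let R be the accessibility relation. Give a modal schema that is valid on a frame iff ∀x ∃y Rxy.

This is seriality; the standard corresponding axiom is D: □r → ◇r.
Suppose □r→◇r is valid. At any x set V(r)=W. Then □r at x, so ◇r at x, so x has a successor.

□r → ◇r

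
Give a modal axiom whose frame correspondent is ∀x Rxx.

□ψ → ψ

This is reflexivity; the standard corresponding axiom is T: □ψ → ψ.
Suppose □ψ→ψ is valid. At any x set V(ψ)={w : Rxw}. Then □ψ holds at x, so ψ holds at x, i.e. Rxx.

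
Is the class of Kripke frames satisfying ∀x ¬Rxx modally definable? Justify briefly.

If a class were modally definable it would be closed under surjective bounded morphisms (Goldblatt–Thomason).
The 2-cycle (worlds w0,w1 with w0→w1→w0) is irreflexive, and the map sending every world to a single reflexive point • is a surjective bounded morphism (forth: every edge maps to (•,•); back: every world has a successor). So any modal formula valid on the 2-cycle is also valid on the reflexive point, which is not irreflexive.
So the class is not modally definable.

Not modally definable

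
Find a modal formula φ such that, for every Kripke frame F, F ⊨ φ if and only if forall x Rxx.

□q → q

This is reflexivity; the standard corresponding axiom is T: □q → q.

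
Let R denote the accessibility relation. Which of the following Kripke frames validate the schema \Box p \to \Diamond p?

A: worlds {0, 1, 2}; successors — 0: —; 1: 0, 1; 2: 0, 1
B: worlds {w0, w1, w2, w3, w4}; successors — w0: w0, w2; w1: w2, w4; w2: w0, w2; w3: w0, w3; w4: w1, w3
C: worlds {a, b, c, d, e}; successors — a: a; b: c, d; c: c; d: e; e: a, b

The schema corresponds to seriality: \forall x \exists y Rxy.
A: fails — world 0 has no successor.
B: ✓.
C: ✓.

B, C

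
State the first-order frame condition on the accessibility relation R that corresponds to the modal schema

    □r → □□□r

This is a Sahlqvist (Geach-type) schema ◇^0□^1r → □^3◇^0r.
First-order correspondent: ∀x ∀z (xR³z → ∃w (xRw ∧ z = w)).

∀x ∀z (xR³z → ∃w (xRw ∧ z = w))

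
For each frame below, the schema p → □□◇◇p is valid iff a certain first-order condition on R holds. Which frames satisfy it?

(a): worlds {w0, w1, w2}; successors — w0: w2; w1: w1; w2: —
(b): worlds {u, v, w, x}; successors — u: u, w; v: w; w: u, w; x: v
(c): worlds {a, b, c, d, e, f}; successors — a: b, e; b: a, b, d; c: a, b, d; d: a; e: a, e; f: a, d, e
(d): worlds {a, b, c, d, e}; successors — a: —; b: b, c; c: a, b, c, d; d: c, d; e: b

This is the axiom for a generalized confluence (Geach) condition; its first-order frame correspondent is ∀x ∀z (xR²z → ∃w (x = w ∧ zR²w)).
(a): satisfies the condition.
(b): fails — vR²u but no t with v=t and uR²t.
(c): fails — aR²d but no w with a=w and dR²w.
(d): fails — bR²a but no w with b=w and aR²w.

(a)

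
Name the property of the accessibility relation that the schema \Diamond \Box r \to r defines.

Replacing r by ¬r and contraposing gives the equivalent schema r → □◇r.
Suppose r→□◇r is valid. Take Rxy and set V(r)={x}. Then r at x, so □◇r at x, so ◇r at y, so some z with Ryz has r; z=x, i.e. Ryx.

Symmetry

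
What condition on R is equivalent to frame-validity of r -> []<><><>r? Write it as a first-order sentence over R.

This is a Sahlqvist (Geach-type) schema ◇^0□^0r → □^1◇^3r.
Minimal-valuation argument: fix x; take any y with xR^0y and any z with xR^1z. Set V(r) to the set of worlds R-reachable from y in exactly 0 steps. Then □^0r holds at y, so the antecedent holds at x; validity forces ◇^3r at z, giving a w with zR^3w and yR^0w.
First-order correspondent: forall x forall z (xRz -> exists w (x = w & z R^3 w)).

forall x forall z (xRz -> exists w (x = w & z R^3 w))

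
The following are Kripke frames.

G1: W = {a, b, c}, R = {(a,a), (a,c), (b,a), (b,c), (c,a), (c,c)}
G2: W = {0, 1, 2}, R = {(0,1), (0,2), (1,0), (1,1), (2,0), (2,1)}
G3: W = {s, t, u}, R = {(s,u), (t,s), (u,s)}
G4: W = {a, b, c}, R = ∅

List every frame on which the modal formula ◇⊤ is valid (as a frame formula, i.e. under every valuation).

G1, G2, G3

The schema corresponds to seriality: ∀x ∃y Rxy.
G1: ✓.
G2: ✓.
G3: ✓.
G4: fails — world a has no successor.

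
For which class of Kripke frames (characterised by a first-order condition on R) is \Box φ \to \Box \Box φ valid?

transitivity: \forall x \forall y \forall z (Rxy \wedge Ryz \to Rxz)

Suppose □φ→□□φ is valid. Take Rxy, Ryz and set V(φ)={w : Rxw}. Then □φ at x, so □□φ at x, so □φ at y, so φ at z, i.e. Rxz.
Conversely, any frame satisfying \forall x \forall y \forall z (Rxy \wedge Ryz \to Rxz) validates the schema.
So the correspondent is transitivity.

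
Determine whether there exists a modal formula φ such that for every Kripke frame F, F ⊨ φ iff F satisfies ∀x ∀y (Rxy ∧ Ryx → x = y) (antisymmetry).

Modal frame validity is preserved under surjective bounded morphisms.
The 4-cycle (worlds s,t,u,v with s→t→u→v→s) is antisymmetric. Sending even-indexed worlds to s and odd-indexed worlds to t is a surjective bounded morphism onto the two-world frame with s↔t, which is not antisymmetric.
So the class is not modally definable.

Not definable by any modal formula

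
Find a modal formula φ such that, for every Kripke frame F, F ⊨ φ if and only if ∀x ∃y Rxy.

□ψ → ◇ψ

A defining formula is □ψ → ◇ψ (the D axiom).
Suppose □ψ→◇ψ is valid. At any x set V(ψ)=W. Then □ψ at x, so ◇ψ at x, so x has a successor.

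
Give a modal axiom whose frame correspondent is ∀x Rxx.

The condition is reflexivity. The T schema □r → r defines it.
Suppose □r→r is valid. At any x set V(r)={w : Rxw}. Then □r holds at x, so r holds at x, i.e. Rxx.

□r → r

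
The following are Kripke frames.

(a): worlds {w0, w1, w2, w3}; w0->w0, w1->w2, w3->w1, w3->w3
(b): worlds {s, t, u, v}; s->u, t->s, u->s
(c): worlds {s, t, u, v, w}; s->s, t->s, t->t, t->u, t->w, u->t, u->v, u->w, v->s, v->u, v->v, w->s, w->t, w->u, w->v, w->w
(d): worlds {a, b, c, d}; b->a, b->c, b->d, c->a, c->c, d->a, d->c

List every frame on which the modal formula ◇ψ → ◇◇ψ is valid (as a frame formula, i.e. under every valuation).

Frame correspondent (Sahlqvist): ∀x ∀y (xRy → ∃w (y = w ∧ xR²w)) — i.e. a generalized confluence (Geach) condition.
(a): fails — w1Rw2 but no w with w2=w and w1R²w.
(b): fails — sRu but no w with u=w and sR²w.
(c): condition met.
(d): fails — bRd but no w with d=w and bR²w.
Valid on: (c).

(c)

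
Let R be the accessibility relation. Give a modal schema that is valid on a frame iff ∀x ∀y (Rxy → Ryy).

This is shift-reflexivity; the standard corresponding axiom is T□: □(□r → r).
Suppose □(□r→r) is valid. Take Rxy and set V(r)={w : Ryw}. Then at y, □r holds; since □(□r→r) at x, □r→r at y, so r at y, i.e. Ryy.

□(□r → r)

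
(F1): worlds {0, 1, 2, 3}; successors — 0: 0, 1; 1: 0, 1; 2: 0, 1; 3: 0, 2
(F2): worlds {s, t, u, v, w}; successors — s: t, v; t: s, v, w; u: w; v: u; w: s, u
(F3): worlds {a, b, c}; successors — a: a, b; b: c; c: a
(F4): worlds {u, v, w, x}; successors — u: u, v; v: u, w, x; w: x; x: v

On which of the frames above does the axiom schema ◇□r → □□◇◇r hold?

(F1)

Frame correspondent (Sahlqvist): ∀x ∀y ∀z ((xRy ∧ xR²z) → ∃w (yRw ∧ zR²w)) — i.e. a generalized confluence (Geach) condition.
(F1): ✓.
(F2): fails — sRv, sR²v but no w* with vRw* and vR²w*.
(F3): fails — aRb, aR²b but no w with bRw and bR²w.
(F4): fails — uRv, uR²w but no t with vRt and wR²t.
Valid on: (F1).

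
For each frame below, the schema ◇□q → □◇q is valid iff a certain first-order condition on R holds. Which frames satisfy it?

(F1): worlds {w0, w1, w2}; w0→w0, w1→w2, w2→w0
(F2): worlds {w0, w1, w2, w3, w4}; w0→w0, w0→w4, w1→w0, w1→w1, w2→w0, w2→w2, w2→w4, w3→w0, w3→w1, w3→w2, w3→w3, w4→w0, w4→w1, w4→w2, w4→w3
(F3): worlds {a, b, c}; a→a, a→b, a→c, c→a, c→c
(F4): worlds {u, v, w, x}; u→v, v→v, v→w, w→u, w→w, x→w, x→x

Frame correspondent (Sahlqvist): ∀x ∀y ∀z (Rxy ∧ Rxz → ∃w (Ryw ∧ Rzw)) — i.e. convergence.
(F1): satisfies the condition.
(F2): satisfies the condition.
(F3): fails — Rab and Rab but b and b have no common successor.
(F4): fails — Rww and Rwu but w and u have no common successor.

(F1), (F2)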